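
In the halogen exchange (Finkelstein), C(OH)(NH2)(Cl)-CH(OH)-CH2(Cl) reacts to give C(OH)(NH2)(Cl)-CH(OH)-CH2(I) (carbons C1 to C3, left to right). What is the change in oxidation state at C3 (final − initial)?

0

Before: C3 has 1 bond to C, 2 bonds to H, 1 bond to Cl → oxidation state -1.
After: C3 has 1 bond to C, 2 bonds to H, 1 bond to I → oxidation state -1.
Δ = -1 − (-1) = 0, so no net redox change at C3.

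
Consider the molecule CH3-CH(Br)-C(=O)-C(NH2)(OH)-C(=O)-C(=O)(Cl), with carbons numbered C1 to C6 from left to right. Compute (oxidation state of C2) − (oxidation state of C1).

C2: 2C, 1H, 1Br → 0 − 1 + 1 = 0
C1: 1C, 3H → 0 − 3 = -3
Difference: 0 − (-3) = +3.

+3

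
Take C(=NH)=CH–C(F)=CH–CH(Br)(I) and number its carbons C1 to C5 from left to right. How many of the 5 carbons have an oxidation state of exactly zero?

0

Count +1 for every bond to an atom more electronegative than carbon and −1 for every bond to one less electronegative; C–C bonds are 0. Tallying each carbon:
C1: 2C, 2N → 0 + 2 = +2
C2: 3C, 1H → 0 − 1 = -1
C3: 3C, 1F → 0 + 1 = +1
C4: 3C, 1H → 0 − 1 = -1
C5: 1C, 1H, 1Br, 1I → 0 − 1 + 1 + 1 = +1
0 carbons meet the condition.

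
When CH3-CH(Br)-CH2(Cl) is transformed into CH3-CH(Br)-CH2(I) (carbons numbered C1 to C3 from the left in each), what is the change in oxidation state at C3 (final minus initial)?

0

Before: C3 has 1 bond to C, 2 bonds to H, 1 bond to Cl → oxidation state -1.
After: C3 has 1 bond to C, 2 bonds to H, 1 bond to I → oxidation state -1.
Δ = -1 − (-1) = 0, so no net redox change at C3.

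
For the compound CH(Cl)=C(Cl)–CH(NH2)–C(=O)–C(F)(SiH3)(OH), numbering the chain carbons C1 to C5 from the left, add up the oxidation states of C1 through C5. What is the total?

Tallying each carbon's bonds:
C1: 2C, 1H, 1Cl → 0 − 1 + 1 = 0
C2: 3C, 1Cl → 0 + 1 = +1
C3: 2C, 1H, 1N → 0 − 1 + 1 = 0
C4: 2C, 2O → 0 + 2 = +2
C5: 1C, 1O, 1F, 1Si → 0 + 1 + 1 − 1 = +1
Sum = 0 + 1 + 0 + 2 + 1 = +4.

+4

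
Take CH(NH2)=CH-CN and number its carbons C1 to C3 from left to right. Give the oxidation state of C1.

C1 has a double bond to C (2×0 = 0), one bond to H (-1), one bond to N (+1).
Oxidation state = 0 − 1 + 1 = 0.

0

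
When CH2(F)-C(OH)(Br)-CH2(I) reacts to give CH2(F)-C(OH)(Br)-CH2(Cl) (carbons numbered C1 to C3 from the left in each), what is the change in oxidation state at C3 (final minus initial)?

0

Before: C3 has 1 bond to C, 2 bonds to H, 1 bond to I → oxidation state -1.
After: C3 has 1 bond to C, 2 bonds to H, 1 bond to Cl → oxidation state -1.
Δ = -1 − (-1) = 0, so no net redox change at C3.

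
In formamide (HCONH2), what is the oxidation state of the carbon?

+2

Each bond to a more electronegative atom (O, N, halogen) counts +1, each bond to a less electronegative atom (H, metal, B, Si) counts −1, and each C–C bond counts 0.
The carbon has one bond to H (-1), a double bond to O (2×+1 = +2), one bond to N (+1).
Oxidation state = -1 + 2 + 1 = +2.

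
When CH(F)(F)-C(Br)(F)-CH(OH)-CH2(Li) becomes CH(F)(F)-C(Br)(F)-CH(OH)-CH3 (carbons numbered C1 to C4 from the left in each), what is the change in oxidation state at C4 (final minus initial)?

0

Before: C4 has 1 bond to C, 2 bonds to H, 1 bond to Li → oxidation state -3.
After: C4 has 1 bond to C, 3 bonds to H → oxidation state -3.
Δ = -3 − (-3) = 0, so no net redox change at C4.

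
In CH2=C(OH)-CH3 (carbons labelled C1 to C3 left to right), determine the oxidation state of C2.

+1

C2 has a double bond to C (2×0 = 0), one bond to C (0), one bond to O (+1).
Oxidation state = 0 + 0 + 1 = +1.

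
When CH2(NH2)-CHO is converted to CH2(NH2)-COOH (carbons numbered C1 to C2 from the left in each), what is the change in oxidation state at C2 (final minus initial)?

+2

Before: C2 has 1 bond to C, 1 bond to H, 2 bonds to O → oxidation state +1.
After: C2 has 1 bond to C, 3 bonds to O → oxidation state +3.
Δ = +3 − (+1) = +2, so this is an oxidation at C2.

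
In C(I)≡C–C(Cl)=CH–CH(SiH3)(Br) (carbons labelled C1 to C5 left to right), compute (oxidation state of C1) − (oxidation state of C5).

+2

C1: 3C, 1I → 0 + 1 = +1
C5: 1C, 1H, 1Br, 1Si → 0 − 1 + 1 − 1 = -1
Difference: +1 − (-1) = +2.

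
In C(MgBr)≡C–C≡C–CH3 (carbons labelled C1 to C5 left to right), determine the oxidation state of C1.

C1 has a triple bond to C (3×0 = 0), one bond to Mg (-1).
Oxidation state = 0 − 1 = -1.

-1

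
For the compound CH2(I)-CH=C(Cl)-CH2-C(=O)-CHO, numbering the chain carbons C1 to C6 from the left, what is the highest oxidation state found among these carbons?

+2

Each bond to a more electronegative atom (O, N, halogen) counts +1, each bond to a less electronegative atom (H, metal, B, Si) counts −1, and each C–C bond counts 0. Tallying each carbon:
C1: 1C, 2H, 1I → 0 − 2 + 1 = -1
C2: 3C, 1H → 0 − 1 = -1
C3: 3C, 1Cl → 0 + 1 = +1
C4: 2C, 2H → 0 − 2 = -2
C5: 2C, 2O → 0 + 2 = +2
C6: 1C, 1H, 2O → 0 − 1 + 2 = +1
The highest value is +2.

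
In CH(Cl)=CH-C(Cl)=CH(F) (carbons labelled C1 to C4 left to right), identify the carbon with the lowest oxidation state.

Bonds to more-electronegative neighbours contribute +1 each, bonds to H or metals contribute −1 each, and C–C bonds contribute 0. Tallying each carbon:
C1: 2C, 1H, 1Cl → 0 − 1 + 1 = 0
C2: 3C, 1H → 0 − 1 = -1
C3: 3C, 1Cl → 0 + 1 = +1
C4: 2C, 1H, 1F → 0 − 1 + 1 = 0
The most reduced carbon is C2 at -1.

C2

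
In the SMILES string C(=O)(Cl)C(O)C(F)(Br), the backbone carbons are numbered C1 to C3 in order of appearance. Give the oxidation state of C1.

Each bond to a more electronegative atom (O, N, halogen) counts +1, each bond to a less electronegative atom (H, metal, B, Si) counts −1, and each C–C bond counts 0.
C1 has one bond to C (0), a double bond to O (2×+1 = +2), one bond to Cl (+1).
Oxidation state = 0 + 2 + 1 = +3.

+3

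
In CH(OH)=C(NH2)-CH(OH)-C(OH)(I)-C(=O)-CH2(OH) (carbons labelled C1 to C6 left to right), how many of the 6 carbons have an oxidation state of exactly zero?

Bonds to more-electronegative neighbours contribute +1 each, bonds to H or metals contribute −1 each, and C–C bonds contribute 0. Tallying each carbon:
C1: 2C, 1H, 1O → 0 − 1 + 1 = 0
C2: 3C, 1N → 0 + 1 = +1
C3: 2C, 1H, 1O → 0 − 1 + 1 = 0
C4: 2C, 1O, 1I → 0 + 1 + 1 = +2
C5: 2C, 2O → 0 + 2 = +2
C6: 1C, 2H, 1O → 0 − 2 + 1 = -1
2 carbons (C1, C3) meet the condition.

2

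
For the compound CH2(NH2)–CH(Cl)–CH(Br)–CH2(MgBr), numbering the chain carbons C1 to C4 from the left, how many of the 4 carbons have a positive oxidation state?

Bonds to more-electronegative neighbours contribute +1 each, bonds to H or metals contribute −1 each, and C–C bonds contribute 0. Tallying each carbon:
C1: 1C, 2H, 1N → 0 − 2 + 1 = -1
C2: 2C, 1H, 1Cl → 0 − 1 + 1 = 0
C3: 2C, 1H, 1Br → 0 − 1 + 1 = 0
C4: 1C, 2H, 1Mg → 0 − 2 − 1 = -3
0 carbons meet the condition.

0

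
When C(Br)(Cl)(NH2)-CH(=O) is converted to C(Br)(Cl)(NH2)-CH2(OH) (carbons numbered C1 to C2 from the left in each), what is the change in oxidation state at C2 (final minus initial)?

Before: C2 has 1 bond to C, 1 bond to H, 2 bonds to O → oxidation state +1.
After: C2 has 1 bond to C, 2 bonds to H, 1 bond to O → oxidation state -1.
Δ = -1 − (+1) = -2, so this is a reduction at C2.

-2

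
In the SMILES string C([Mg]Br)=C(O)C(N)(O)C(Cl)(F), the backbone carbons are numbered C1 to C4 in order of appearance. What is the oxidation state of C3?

+2

C3 has one bond to C (0), one bond to C (0), one bond to N (+1), one bond to O (+1).
Oxidation state = 0 + 0 + 1 + 1 = +2.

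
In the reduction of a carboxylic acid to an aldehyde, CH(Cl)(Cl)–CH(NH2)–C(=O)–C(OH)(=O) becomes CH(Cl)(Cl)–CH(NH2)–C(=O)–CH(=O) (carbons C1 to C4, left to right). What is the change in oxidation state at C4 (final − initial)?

Before: C4 has 1 bond to C, 3 bonds to O → oxidation state +3.
After: C4 has 1 bond to C, 1 bond to H, 2 bonds to O → oxidation state +1.
Δ = +1 − (+3) = -2, so this is a reduction at C4.

-2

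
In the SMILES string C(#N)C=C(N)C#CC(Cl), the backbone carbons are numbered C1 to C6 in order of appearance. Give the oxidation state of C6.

-1

Assign +1 per bond to O/N/halogen, −1 per bond to H or an electropositive element, and 0 per bond to carbon.
C6 has one bond to C (0), one bond to Cl (+1), one bond to H (-1), one bond to H (-1).
Oxidation state = 0 + 1 − 1 − 1 = -1.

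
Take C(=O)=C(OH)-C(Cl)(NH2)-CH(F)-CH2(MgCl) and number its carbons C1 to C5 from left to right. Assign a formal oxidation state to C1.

+2

Each bond to a more electronegative atom (O, N, halogen) counts +1, each bond to a less electronegative atom (H, metal, B, Si) counts −1, and each C–C bond counts 0.
C1 has a double bond to C (2×0 = 0), a double bond to O (2×+1 = +2).
Oxidation state = 0 + 2 = +2.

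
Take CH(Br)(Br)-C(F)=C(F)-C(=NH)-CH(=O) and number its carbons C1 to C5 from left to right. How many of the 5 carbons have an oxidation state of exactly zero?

Tallying each carbon's bonds:
C1: 1C, 1H, 2Br → 0 − 1 + 2 = +1
C2: 3C, 1F → 0 + 1 = +1
C3: 3C, 1F → 0 + 1 = +1
C4: 2C, 2N → 0 + 2 = +2
C5: 1C, 1H, 2O → 0 − 1 + 2 = +1
0 carbons meet the condition.

0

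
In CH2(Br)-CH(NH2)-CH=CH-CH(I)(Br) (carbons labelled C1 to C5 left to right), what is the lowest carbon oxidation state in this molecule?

-1

Tallying each carbon's bonds:
C1: 1C, 2H, 1Br → 0 − 2 + 1 = -1
C2: 2C, 1H, 1N → 0 − 1 + 1 = 0
C3: 3C, 1H → 0 − 1 = -1
C4: 3C, 1H → 0 − 1 = -1
C5: 1C, 1H, 1Br, 1I → 0 − 1 + 1 + 1 = +1
The lowest value is -1.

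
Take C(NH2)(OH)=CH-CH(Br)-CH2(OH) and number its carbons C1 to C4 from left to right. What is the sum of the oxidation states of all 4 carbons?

0

Tallying each carbon's bonds:
C1: 2C, 1O, 1N → 0 + 1 + 1 = +2
C2: 3C, 1H → 0 − 1 = -1
C3: 2C, 1H, 1Br → 0 − 1 + 1 = 0
C4: 1C, 2H, 1O → 0 − 2 + 1 = -1
Sum = +2 − 1 + 0 − 1 = 0.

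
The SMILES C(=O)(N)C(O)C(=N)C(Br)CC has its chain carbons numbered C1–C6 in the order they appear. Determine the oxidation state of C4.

C4 has one bond to C (0), one bond to C (0), one bond to H (-1), one bond to Br (+1).
Oxidation state = 0 + 0 − 1 + 1 = 0.

0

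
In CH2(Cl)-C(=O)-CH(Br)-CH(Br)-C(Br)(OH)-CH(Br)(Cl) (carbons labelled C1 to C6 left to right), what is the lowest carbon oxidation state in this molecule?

-1

Tallying each carbon's bonds:
C1: 1C, 2H, 1Cl → 0 − 2 + 1 = -1
C2: 2C, 2O → 0 + 2 = +2
C3: 2C, 1H, 1Br → 0 − 1 + 1 = 0
C4: 2C, 1H, 1Br → 0 − 1 + 1 = 0
C5: 2C, 1O, 1Br → 0 + 1 + 1 = +2
C6: 1C, 1H, 1Cl, 1Br → 0 − 1 + 1 + 1 = +1
The lowest value is -1.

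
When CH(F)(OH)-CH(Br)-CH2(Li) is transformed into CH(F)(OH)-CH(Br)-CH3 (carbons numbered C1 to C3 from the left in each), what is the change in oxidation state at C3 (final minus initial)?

0

Before: C3 has 1 bond to C, 2 bonds to H, 1 bond to Li → oxidation state -3.
After: C3 has 1 bond to C, 3 bonds to H → oxidation state -3.
Δ = -3 − (-3) = 0, so no net redox change at C3.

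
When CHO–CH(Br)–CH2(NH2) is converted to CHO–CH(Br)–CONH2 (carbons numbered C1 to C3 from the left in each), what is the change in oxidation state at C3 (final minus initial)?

Before: C3 has 1 bond to C, 2 bonds to H, 1 bond to N → oxidation state -1.
After: C3 has 1 bond to C, 2 bonds to O, 1 bond to N → oxidation state +3.
Δ = +3 − (-1) = +4, so this is an oxidation at C3.

+4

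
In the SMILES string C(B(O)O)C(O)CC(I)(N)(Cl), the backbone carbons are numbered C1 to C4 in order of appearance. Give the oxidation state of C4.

+3

C4 has one bond to C (0), one bond to I (+1), one bond to N (+1), one bond to Cl (+1).
Oxidation state = 0 + 1 + 1 + 1 = +3.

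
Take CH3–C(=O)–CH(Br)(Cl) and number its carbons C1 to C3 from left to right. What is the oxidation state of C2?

C2 has one bond to C (0), one bond to C (0), a double bond to O (2×+1 = +2).
Oxidation state = 0 + 0 + 2 = +2.

+2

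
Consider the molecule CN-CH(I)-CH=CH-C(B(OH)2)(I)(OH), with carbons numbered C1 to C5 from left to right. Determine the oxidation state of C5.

+1

Assign +1 per bond to O/N/halogen, −1 per bond to H or an electropositive element, and 0 per bond to carbon.
C5 has one bond to C (0), one bond to B (-1), one bond to I (+1), one bond to O (+1).
Oxidation state = 0 − 1 + 1 + 1 = +1.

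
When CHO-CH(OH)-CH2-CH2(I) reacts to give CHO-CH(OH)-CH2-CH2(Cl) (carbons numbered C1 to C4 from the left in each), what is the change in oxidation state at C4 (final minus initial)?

Before: C4 has 1 bond to C, 2 bonds to H, 1 bond to I → oxidation state -1.
After: C4 has 1 bond to C, 2 bonds to H, 1 bond to Cl → oxidation state -1.
Δ = -1 − (-1) = 0, so no net redox change at C4.

0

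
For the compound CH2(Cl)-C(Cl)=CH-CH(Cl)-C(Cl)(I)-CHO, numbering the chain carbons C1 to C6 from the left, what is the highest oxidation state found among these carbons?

+2

Tallying each carbon's bonds:
C1: 1C, 2H, 1Cl → 0 − 2 + 1 = -1
C2: 3C, 1Cl → 0 + 1 = +1
C3: 3C, 1H → 0 − 1 = -1
C4: 2C, 1H, 1Cl → 0 − 1 + 1 = 0
C5: 2C, 1Cl, 1I → 0 + 1 + 1 = +2
C6: 1C, 1H, 2O → 0 − 1 + 2 = +1
The highest value is +2.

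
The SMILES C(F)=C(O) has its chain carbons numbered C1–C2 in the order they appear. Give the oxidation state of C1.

0

Count +1 for every bond to an atom more electronegative than carbon and −1 for every bond to one less electronegative; C–C bonds are 0.
C1 has a double bond to C (2×0 = 0), one bond to H (-1), one bond to F (+1).
Oxidation state = 0 − 1 + 1 = 0.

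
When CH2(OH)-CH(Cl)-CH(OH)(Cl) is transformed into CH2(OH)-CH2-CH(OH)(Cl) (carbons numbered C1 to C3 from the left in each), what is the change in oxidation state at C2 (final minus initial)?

Before: C2 has 2 bonds to C, 1 bond to H, 1 bond to Cl → oxidation state 0.
After: C2 has 2 bonds to C, 2 bonds to H → oxidation state -2.
Δ = -2 − (0) = -2, so this is a reduction at C2.

-2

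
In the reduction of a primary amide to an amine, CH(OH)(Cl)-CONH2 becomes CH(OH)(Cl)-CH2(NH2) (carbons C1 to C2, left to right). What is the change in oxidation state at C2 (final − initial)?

-4

Before: C2 has 1 bond to C, 2 bonds to O, 1 bond to N → oxidation state +3.
After: C2 has 1 bond to C, 2 bonds to H, 1 bond to N → oxidation state -1.
Δ = -1 − (+3) = -4, so this is a reduction at C2.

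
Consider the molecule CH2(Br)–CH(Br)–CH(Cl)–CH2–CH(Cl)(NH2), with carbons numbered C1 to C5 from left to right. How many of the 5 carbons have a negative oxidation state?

2

Tallying each carbon's bonds:
C1: 1C, 2H, 1Br → 0 − 2 + 1 = -1
C2: 2C, 1H, 1Br → 0 − 1 + 1 = 0
C3: 2C, 1H, 1Cl → 0 − 1 + 1 = 0
C4: 2C, 2H → 0 − 2 = -2
C5: 1C, 1H, 1N, 1Cl → 0 − 1 + 1 + 1 = +1
2 carbons (C1, C4) meet the condition.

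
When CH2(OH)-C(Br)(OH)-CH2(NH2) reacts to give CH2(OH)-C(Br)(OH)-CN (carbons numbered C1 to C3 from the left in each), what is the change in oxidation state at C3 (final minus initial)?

+4

Before: C3 has 1 bond to C, 2 bonds to H, 1 bond to N → oxidation state -1.
After: C3 has 1 bond to C, 3 bonds to N → oxidation state +3.
Δ = +3 − (-1) = +4, so this is an oxidation at C3.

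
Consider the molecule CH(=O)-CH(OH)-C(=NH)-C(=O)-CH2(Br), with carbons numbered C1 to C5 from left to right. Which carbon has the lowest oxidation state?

Tallying each carbon's bonds:
C1: 1C, 1H, 2O → 0 − 1 + 2 = +1
C2: 2C, 1H, 1O → 0 − 1 + 1 = 0
C3: 2C, 2N → 0 + 2 = +2
C4: 2C, 2O → 0 + 2 = +2
C5: 1C, 2H, 1Br → 0 − 2 + 1 = -1
The most reduced carbon is C5 at -1.

C5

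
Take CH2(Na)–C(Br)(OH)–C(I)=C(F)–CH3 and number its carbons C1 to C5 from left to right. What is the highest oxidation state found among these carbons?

+2

Count +1 for every bond to an atom more electronegative than carbon and −1 for every bond to one less electronegative; C–C bonds are 0. Tallying each carbon:
C1: 1C, 2H, 1Na → 0 − 2 − 1 = -3
C2: 2C, 1O, 1Br → 0 + 1 + 1 = +2
C3: 3C, 1I → 0 + 1 = +1
C4: 3C, 1F → 0 + 1 = +1
C5: 1C, 3H → 0 − 3 = -3
The highest value is +2.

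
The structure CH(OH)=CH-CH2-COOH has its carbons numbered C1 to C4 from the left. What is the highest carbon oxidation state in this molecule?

+3

Assign +1 per bond to O/N/halogen, −1 per bond to H or an electropositive element, and 0 per bond to carbon. Tallying each carbon:
C1: 2C, 1H, 1O → 0 − 1 + 1 = 0
C2: 3C, 1H → 0 − 1 = -1
C3: 2C, 2H → 0 − 2 = -2
C4: 1C, 3O → 0 + 3 = +3
The highest value is +3.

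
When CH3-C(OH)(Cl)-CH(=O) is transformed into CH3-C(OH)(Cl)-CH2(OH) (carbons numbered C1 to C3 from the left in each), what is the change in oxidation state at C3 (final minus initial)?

Before: C3 has 1 bond to C, 1 bond to H, 2 bonds to O → oxidation state +1.
After: C3 has 1 bond to C, 2 bonds to H, 1 bond to O → oxidation state -1.
Δ = -1 − (+1) = -2, so this is a reduction at C3.

-2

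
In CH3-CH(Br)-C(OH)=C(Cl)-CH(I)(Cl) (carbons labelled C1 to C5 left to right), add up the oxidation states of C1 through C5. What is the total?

Tallying each carbon's bonds:
C1: 1C, 3H → 0 − 3 = -3
C2: 2C, 1H, 1Br → 0 − 1 + 1 = 0
C3: 3C, 1O → 0 + 1 = +1
C4: 3C, 1Cl → 0 + 1 = +1
C5: 1C, 1H, 1Cl, 1I → 0 − 1 + 1 + 1 = +1
Sum = -3 + 0 + 1 + 1 + 1 = 0.

0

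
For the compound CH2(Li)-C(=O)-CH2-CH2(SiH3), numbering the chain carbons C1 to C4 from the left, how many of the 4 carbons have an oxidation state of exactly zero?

Assign +1 per bond to O/N/halogen, −1 per bond to H or an electropositive element, and 0 per bond to carbon. Tallying each carbon:
C1: 1C, 2H, 1Li → 0 − 2 − 1 = -3
C2: 2C, 2O → 0 + 2 = +2
C3: 2C, 2H → 0 − 2 = -2
C4: 1C, 2H, 1Si → 0 − 2 − 1 = -3
0 carbons meet the condition.

0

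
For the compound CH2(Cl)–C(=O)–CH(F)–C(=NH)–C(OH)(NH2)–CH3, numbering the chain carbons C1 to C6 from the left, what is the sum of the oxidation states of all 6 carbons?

Each bond to a more electronegative atom (O, N, halogen) counts +1, each bond to a less electronegative atom (H, metal, B, Si) counts −1, and each C–C bond counts 0. Tallying each carbon:
C1: 1C, 2H, 1Cl → 0 − 2 + 1 = -1
C2: 2C, 2O → 0 + 2 = +2
C3: 2C, 1H, 1F → 0 − 1 + 1 = 0
C4: 2C, 2N → 0 + 2 = +2
C5: 2C, 1O, 1N → 0 + 1 + 1 = +2
C6: 1C, 3H → 0 − 3 = -3
Sum = -1 + 2 + 0 + 2 + 2 − 3 = +2.

+2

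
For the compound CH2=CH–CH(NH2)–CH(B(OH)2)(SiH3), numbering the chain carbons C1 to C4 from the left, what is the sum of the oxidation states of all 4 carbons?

-6

Each bond to a more electronegative atom (O, N, halogen) counts +1, each bond to a less electronegative atom (H, metal, B, Si) counts −1, and each C–C bond counts 0. Tallying each carbon:
C1: 2C, 2H → 0 − 2 = -2
C2: 3C, 1H → 0 − 1 = -1
C3: 2C, 1H, 1N → 0 − 1 + 1 = 0
C4: 1C, 1H, 1B, 1Si → 0 − 1 − 1 − 1 = -3
Sum = -2 − 1 + 0 − 3 = -6.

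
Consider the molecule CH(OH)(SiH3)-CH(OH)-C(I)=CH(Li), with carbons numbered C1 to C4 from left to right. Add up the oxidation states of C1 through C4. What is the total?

-2

Tallying each carbon's bonds:
C1: 1C, 1H, 1O, 1Si → 0 − 1 + 1 − 1 = -1
C2: 2C, 1H, 1O → 0 − 1 + 1 = 0
C3: 3C, 1I → 0 + 1 = +1
C4: 2C, 1H, 1Li → 0 − 1 − 1 = -2
Sum = -1 + 0 + 1 − 2 = -2.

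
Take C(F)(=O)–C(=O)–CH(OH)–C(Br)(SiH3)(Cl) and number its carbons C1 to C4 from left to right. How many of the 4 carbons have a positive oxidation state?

3

Each bond to a more electronegative atom (O, N, halogen) counts +1, each bond to a less electronegative atom (H, metal, B, Si) counts −1, and each C–C bond counts 0. Tallying each carbon:
C1: 1C, 2O, 1F → 0 + 2 + 1 = +3
C2: 2C, 2O → 0 + 2 = +2
C3: 2C, 1H, 1O → 0 − 1 + 1 = 0
C4: 1C, 1Cl, 1Br, 1Si → 0 + 1 + 1 − 1 = +1
3 carbons (C1, C2, C4) meet the condition.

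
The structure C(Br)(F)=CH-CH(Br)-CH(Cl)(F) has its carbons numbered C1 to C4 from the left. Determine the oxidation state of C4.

+1

Assign +1 per bond to O/N/halogen, −1 per bond to H or an electropositive element, and 0 per bond to carbon.
C4 has one bond to C (0), one bond to Cl (+1), one bond to F (+1), one bond to H (-1).
Oxidation state = 0 + 1 + 1 − 1 = +1.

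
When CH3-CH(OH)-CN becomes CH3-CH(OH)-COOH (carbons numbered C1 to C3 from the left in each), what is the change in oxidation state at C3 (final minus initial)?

Before: C3 has 1 bond to C, 3 bonds to N → oxidation state +3.
After: C3 has 1 bond to C, 3 bonds to O → oxidation state +3.
Δ = +3 − (+3) = 0, so no net redox change at C3.

0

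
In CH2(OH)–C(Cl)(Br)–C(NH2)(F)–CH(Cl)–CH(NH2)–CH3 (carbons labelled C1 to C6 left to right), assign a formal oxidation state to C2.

Count +1 for every bond to an atom more electronegative than carbon and −1 for every bond to one less electronegative; C–C bonds are 0.
C2 has one bond to C (0), one bond to C (0), one bond to Cl (+1), one bond to Br (+1).
Oxidation state = 0 + 0 + 1 + 1 = +2.

+2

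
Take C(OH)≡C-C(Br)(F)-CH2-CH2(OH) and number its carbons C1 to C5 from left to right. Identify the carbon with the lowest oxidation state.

Tallying each carbon's bonds:
C1: 3C, 1O → 0 + 1 = +1
C2: 4C → 0 = 0
C3: 2C, 1F, 1Br → 0 + 1 + 1 = +2
C4: 2C, 2H → 0 − 2 = -2
C5: 1C, 2H, 1O → 0 − 2 + 1 = -1
The most reduced carbon is C4 at -2.

C4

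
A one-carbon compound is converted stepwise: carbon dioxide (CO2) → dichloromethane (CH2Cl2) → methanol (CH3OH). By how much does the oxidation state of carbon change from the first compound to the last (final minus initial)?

Carbon oxidation states along the series — carbon dioxide: +4, dichloromethane: 0, methanol: -2.
Net change = -2 − (+4) = -6.

-6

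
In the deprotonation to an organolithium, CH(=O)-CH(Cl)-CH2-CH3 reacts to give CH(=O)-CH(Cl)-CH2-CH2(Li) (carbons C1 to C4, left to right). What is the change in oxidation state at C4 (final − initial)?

0

Before: C4 has 1 bond to C, 3 bonds to H → oxidation state -3.
After: C4 has 1 bond to C, 2 bonds to H, 1 bond to Li → oxidation state -3.
Δ = -3 − (-3) = 0, so no net redox change at C4.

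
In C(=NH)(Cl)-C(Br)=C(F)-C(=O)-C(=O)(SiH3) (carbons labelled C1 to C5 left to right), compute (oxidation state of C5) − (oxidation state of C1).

C5: 1C, 2O, 1Si → 0 + 2 − 1 = +1
C1: 1C, 2N, 1Cl → 0 + 2 + 1 = +3
Difference: +1 − (+3) = -2.

-2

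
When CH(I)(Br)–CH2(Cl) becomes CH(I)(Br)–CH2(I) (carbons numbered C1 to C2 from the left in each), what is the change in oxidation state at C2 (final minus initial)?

0

Before: C2 has 1 bond to C, 2 bonds to H, 1 bond to Cl → oxidation state -1.
After: C2 has 1 bond to C, 2 bonds to H, 1 bond to I → oxidation state -1.
Δ = -1 − (-1) = 0, so no net redox change at C2.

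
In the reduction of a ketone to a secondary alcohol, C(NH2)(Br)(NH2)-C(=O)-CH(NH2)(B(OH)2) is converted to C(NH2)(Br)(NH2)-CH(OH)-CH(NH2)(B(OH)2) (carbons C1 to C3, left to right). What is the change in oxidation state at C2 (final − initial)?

-2

Before: C2 has 2 bonds to C, 2 bonds to O → oxidation state +2.
After: C2 has 2 bonds to C, 1 bond to H, 1 bond to O → oxidation state 0.
Δ = 0 − (+2) = -2, so this is a reduction at C2.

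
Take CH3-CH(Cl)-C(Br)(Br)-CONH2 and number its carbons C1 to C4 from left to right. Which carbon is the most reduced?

C1

Assign +1 per bond to O/N/halogen, −1 per bond to H or an electropositive element, and 0 per bond to carbon. Tallying each carbon:
C1: 1C, 3H → 0 − 3 = -3
C2: 2C, 1H, 1Cl → 0 − 1 + 1 = 0
C3: 2C, 2Br → 0 + 2 = +2
C4: 1C, 2O, 1N → 0 + 2 + 1 = +3
The most reduced carbon is C1 at -3.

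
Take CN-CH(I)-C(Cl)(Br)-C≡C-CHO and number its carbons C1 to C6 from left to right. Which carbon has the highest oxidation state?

C1

Tallying each carbon's bonds:
C1: 1C, 3N → 0 + 3 = +3
C2: 2C, 1H, 1I → 0 − 1 + 1 = 0
C3: 2C, 1Cl, 1Br → 0 + 1 + 1 = +2
C4: 4C → 0 = 0
C5: 4C → 0 = 0
C6: 1C, 1H, 2O → 0 − 1 + 2 = +1
The most oxidised carbon is C1 at +3.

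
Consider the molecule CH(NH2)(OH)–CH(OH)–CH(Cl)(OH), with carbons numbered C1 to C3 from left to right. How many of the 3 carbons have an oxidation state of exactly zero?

Tallying each carbon's bonds:
C1: 1C, 1H, 1O, 1N → 0 − 1 + 1 + 1 = +1
C2: 2C, 1H, 1O → 0 − 1 + 1 = 0
C3: 1C, 1H, 1O, 1Cl → 0 − 1 + 1 + 1 = +1
1 carbon (C2) meets the condition.

1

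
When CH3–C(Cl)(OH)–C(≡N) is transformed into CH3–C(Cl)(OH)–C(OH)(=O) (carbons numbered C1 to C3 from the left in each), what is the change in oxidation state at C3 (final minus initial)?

Before: C3 has 1 bond to C, 3 bonds to N → oxidation state +3.
After: C3 has 1 bond to C, 3 bonds to O → oxidation state +3.
Δ = +3 − (+3) = 0, so no net redox change at C3.

0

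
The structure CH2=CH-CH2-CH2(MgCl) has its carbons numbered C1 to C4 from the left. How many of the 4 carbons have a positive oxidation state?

Tallying each carbon's bonds:
C1: 2C, 2H → 0 − 2 = -2
C2: 3C, 1H → 0 − 1 = -1
C3: 2C, 2H → 0 − 2 = -2
C4: 1C, 2H, 1Mg → 0 − 2 − 1 = -3
0 carbons meet the condition.

0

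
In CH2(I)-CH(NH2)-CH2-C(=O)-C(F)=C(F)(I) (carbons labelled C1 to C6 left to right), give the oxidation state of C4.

Assign +1 per bond to O/N/halogen, −1 per bond to H or an electropositive element, and 0 per bond to carbon.
C4 has one bond to C (0), one bond to C (0), a double bond to O (2×+1 = +2).
Oxidation state = 0 + 0 + 2 = +2.

+2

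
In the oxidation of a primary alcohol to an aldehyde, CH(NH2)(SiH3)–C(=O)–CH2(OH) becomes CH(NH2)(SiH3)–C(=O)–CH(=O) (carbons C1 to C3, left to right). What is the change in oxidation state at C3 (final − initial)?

+2

Before: C3 has 1 bond to C, 2 bonds to H, 1 bond to O → oxidation state -1.
After: C3 has 1 bond to C, 1 bond to H, 2 bonds to O → oxidation state +1.
Δ = +1 − (-1) = +2, so this is an oxidation at C3.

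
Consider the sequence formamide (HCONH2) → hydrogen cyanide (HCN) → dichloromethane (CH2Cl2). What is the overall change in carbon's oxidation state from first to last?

-2

Carbon oxidation states along the series — formamide: +2, hydrogen cyanide: +2, dichloromethane: 0.
Net change = 0 − (+2) = -2.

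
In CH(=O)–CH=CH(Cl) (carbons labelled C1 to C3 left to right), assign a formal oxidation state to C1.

Each bond to a more electronegative atom (O, N, halogen) counts +1, each bond to a less electronegative atom (H, metal, B, Si) counts −1, and each C–C bond counts 0.
C1 has one bond to C (0), one bond to H (-1), a double bond to O (2×+1 = +2).
Oxidation state = 0 − 1 + 2 = +1.

+1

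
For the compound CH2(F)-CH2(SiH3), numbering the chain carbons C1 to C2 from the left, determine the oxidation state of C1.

Count +1 for every bond to an atom more electronegative than carbon and −1 for every bond to one less electronegative; C–C bonds are 0.
C1 has one bond to C (0), one bond to H (-1), one bond to F (+1), one bond to H (-1).
Oxidation state = 0 − 1 + 1 − 1 = -1.

-1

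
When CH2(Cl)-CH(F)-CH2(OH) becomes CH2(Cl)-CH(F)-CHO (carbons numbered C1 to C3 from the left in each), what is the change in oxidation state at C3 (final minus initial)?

+2

Before: C3 has 1 bond to C, 2 bonds to H, 1 bond to O → oxidation state -1.
After: C3 has 1 bond to C, 1 bond to H, 2 bonds to O → oxidation state +1.
Δ = +1 − (-1) = +2, so this is an oxidation at C3.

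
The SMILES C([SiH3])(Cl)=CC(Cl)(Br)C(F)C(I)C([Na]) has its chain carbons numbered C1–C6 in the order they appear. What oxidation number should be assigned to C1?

0

Assign +1 per bond to O/N/halogen, −1 per bond to H or an electropositive element, and 0 per bond to carbon.
C1 has a double bond to C (2×0 = 0), one bond to Si (-1), one bond to Cl (+1).
Oxidation state = 0 − 1 + 1 = 0.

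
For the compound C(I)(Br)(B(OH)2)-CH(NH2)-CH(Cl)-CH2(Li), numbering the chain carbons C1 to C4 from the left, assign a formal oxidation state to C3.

C3 has one bond to C (0), one bond to C (0), one bond to H (-1), one bond to Cl (+1).
Oxidation state = 0 + 0 − 1 + 1 = 0.

0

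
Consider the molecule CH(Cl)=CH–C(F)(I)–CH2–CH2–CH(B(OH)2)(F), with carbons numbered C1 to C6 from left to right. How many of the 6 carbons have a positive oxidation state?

1

Tallying each carbon's bonds:
C1: 2C, 1H, 1Cl → 0 − 1 + 1 = 0
C2: 3C, 1H → 0 − 1 = -1
C3: 2C, 1F, 1I → 0 + 1 + 1 = +2
C4: 2C, 2H → 0 − 2 = -2
C5: 2C, 2H → 0 − 2 = -2
C6: 1C, 1H, 1F, 1B → 0 − 1 + 1 − 1 = -1
1 carbon (C3) meets the condition.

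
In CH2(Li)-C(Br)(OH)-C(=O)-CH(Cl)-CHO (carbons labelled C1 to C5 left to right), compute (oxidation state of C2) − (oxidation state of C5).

C2: 2C, 1O, 1Br → 0 + 1 + 1 = +2
C5: 1C, 1H, 2O → 0 − 1 + 2 = +1
Difference: +2 − (+1) = +1.

+1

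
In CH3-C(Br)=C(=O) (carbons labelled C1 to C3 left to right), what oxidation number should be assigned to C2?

+1

Count +1 for every bond to an atom more electronegative than carbon and −1 for every bond to one less electronegative; C–C bonds are 0.
C2 has one bond to C (0), a double bond to C (2×0 = 0), one bond to Br (+1).
Oxidation state = 0 + 0 + 1 = +1.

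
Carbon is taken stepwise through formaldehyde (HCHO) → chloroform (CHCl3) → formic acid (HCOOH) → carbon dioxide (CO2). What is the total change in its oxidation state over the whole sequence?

+4

Carbon oxidation states along the series — formaldehyde: 0, chloroform: +2, formic acid: +2, carbon dioxide: +4.
Net change = +4 − (0) = +4.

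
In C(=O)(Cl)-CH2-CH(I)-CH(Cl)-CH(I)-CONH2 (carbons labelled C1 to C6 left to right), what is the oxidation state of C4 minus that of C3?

C4: 2C, 1H, 1Cl → 0 − 1 + 1 = 0
C3: 2C, 1H, 1I → 0 − 1 + 1 = 0
Difference: 0 − (0) = 0.

0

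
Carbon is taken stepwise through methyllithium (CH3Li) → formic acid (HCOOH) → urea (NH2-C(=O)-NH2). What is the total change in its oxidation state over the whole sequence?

Carbon oxidation states along the series — methyllithium: -4, formic acid: +2, urea: +4.
Net change = +4 − (-4) = +8.

+8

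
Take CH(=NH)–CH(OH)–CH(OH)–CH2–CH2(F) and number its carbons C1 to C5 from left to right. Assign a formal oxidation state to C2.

C2 has one bond to C (0), one bond to C (0), one bond to H (-1), one bond to O (+1).
Oxidation state = 0 + 0 − 1 + 1 = 0.

0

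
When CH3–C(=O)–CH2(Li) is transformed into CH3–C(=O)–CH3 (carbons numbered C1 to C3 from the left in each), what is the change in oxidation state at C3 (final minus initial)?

Before: C3 has 1 bond to C, 2 bonds to H, 1 bond to Li → oxidation state -3.
After: C3 has 1 bond to C, 3 bonds to H → oxidation state -3.
Δ = -3 − (-3) = 0, so no net redox change at C3.

0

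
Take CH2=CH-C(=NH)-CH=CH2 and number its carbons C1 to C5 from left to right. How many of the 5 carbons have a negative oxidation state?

Count +1 for every bond to an atom more electronegative than carbon and −1 for every bond to one less electronegative; C–C bonds are 0. Tallying each carbon:
C1: 2C, 2H → 0 − 2 = -2
C2: 3C, 1H → 0 − 1 = -1
C3: 2C, 2N → 0 + 2 = +2
C4: 3C, 1H → 0 − 1 = -1
C5: 2C, 2H → 0 − 2 = -2
4 carbons (C1, C2, C4, C5) meet the condition.

4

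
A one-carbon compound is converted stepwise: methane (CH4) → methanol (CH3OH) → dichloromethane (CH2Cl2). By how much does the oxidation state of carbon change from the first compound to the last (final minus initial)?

+4

Carbon oxidation states along the series — methane: -4, methanol: -2, dichloromethane: 0.
Net change = 0 − (-4) = +4.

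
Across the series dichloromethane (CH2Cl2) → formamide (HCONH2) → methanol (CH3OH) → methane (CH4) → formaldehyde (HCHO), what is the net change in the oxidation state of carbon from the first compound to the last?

0

Carbon oxidation states along the series — dichloromethane: 0, formamide: +2, methanol: -2, methane: -4, formaldehyde: 0.
Net change = 0 − (0) = 0.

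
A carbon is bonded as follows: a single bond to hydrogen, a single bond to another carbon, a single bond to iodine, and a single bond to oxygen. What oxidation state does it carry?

The carbon has one bond to C (0), one bond to O (+1), one bond to I (+1), one bond to H (-1).
Oxidation state = 0 + 1 + 1 − 1 = +1.

+1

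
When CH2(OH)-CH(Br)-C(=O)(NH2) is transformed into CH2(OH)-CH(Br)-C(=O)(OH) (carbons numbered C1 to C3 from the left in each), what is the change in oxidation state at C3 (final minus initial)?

Before: C3 has 1 bond to C, 2 bonds to O, 1 bond to N → oxidation state +3.
After: C3 has 1 bond to C, 3 bonds to O → oxidation state +3.
Δ = +3 − (+3) = 0, so no net redox change at C3.

0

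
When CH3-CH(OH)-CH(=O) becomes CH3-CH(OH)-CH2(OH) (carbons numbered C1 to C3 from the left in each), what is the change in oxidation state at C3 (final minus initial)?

Before: C3 has 1 bond to C, 1 bond to H, 2 bonds to O → oxidation state +1.
After: C3 has 1 bond to C, 2 bonds to H, 1 bond to O → oxidation state -1.
Δ = -1 − (+1) = -2, so this is a reduction at C3.

-2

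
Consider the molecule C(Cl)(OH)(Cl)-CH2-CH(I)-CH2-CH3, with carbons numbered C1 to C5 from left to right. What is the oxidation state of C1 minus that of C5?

C1: 1C, 1O, 2Cl → 0 + 1 + 2 = +3
C5: 1C, 3H → 0 − 3 = -3
Difference: +3 − (-3) = +6.

+6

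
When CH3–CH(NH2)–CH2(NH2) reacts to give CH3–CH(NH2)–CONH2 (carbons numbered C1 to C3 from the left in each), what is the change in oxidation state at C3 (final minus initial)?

Before: C3 has 1 bond to C, 2 bonds to H, 1 bond to N → oxidation state -1.
After: C3 has 1 bond to C, 2 bonds to O, 1 bond to N → oxidation state +3.
Δ = +3 − (-1) = +4, so this is an oxidation at C3.

+4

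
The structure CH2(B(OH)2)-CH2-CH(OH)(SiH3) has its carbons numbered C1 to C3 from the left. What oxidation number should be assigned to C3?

-1

C3 has one bond to C (0), one bond to H (-1), one bond to O (+1), one bond to Si (-1).
Oxidation state = 0 − 1 + 1 − 1 = -1.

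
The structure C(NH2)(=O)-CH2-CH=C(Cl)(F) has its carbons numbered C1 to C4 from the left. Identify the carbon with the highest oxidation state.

Assign +1 per bond to O/N/halogen, −1 per bond to H or an electropositive element, and 0 per bond to carbon. Tallying each carbon:
C1: 1C, 2O, 1N → 0 + 2 + 1 = +3
C2: 2C, 2H → 0 − 2 = -2
C3: 3C, 1H → 0 − 1 = -1
C4: 2C, 1F, 1Cl → 0 + 1 + 1 = +2
The most oxidised carbon is C1 at +3.

C1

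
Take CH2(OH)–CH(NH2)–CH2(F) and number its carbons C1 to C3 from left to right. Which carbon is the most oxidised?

C2

Count +1 for every bond to an atom more electronegative than carbon and −1 for every bond to one less electronegative; C–C bonds are 0. Tallying each carbon:
C1: 1C, 2H, 1O → 0 − 2 + 1 = -1
C2: 2C, 1H, 1N → 0 − 1 + 1 = 0
C3: 1C, 2H, 1F → 0 − 2 + 1 = -1
The most oxidised carbon is C2 at 0.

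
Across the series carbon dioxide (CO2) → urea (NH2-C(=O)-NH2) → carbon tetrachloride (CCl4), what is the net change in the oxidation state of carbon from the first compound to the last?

Carbon oxidation states along the series — carbon dioxide: +4, urea: +4, carbon tetrachloride: +4.
Net change = +4 − (+4) = 0.

0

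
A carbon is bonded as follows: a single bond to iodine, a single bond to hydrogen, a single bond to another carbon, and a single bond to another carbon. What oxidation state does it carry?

0

The carbon has one bond to C (0), one bond to C (0), one bond to I (+1), one bond to H (-1).
Oxidation state = 0 + 0 + 1 − 1 = 0.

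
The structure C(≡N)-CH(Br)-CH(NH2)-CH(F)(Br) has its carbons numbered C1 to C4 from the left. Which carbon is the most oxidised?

C1

Tallying each carbon's bonds:
C1: 1C, 3N → 0 + 3 = +3
C2: 2C, 1H, 1Br → 0 − 1 + 1 = 0
C3: 2C, 1H, 1N → 0 − 1 + 1 = 0
C4: 1C, 1H, 1F, 1Br → 0 − 1 + 1 + 1 = +1
The most oxidised carbon is C1 at +3.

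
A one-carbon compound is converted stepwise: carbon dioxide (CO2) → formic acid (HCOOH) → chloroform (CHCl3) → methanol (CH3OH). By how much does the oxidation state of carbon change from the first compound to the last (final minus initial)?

-6

Carbon oxidation states along the series — carbon dioxide: +4, formic acid: +2, chloroform: +2, methanol: -2.
Net change = -2 − (+4) = -6.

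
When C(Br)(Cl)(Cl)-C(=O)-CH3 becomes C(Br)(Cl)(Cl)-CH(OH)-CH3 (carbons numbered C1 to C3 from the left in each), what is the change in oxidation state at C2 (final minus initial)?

-2

Before: C2 has 2 bonds to C, 2 bonds to O → oxidation state +2.
After: C2 has 2 bonds to C, 1 bond to H, 1 bond to O → oxidation state 0.
Δ = 0 − (+2) = -2, so this is a reduction at C2.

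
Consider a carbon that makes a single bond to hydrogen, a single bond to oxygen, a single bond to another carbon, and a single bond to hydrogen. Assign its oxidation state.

-1

Bonds to more-electronegative neighbours contribute +1 each, bonds to H or metals contribute −1 each, and C–C bonds contribute 0.
The carbon has one bond to C (0), one bond to H (-1), one bond to O (+1), one bond to H (-1).
Oxidation state = 0 − 1 + 1 − 1 = -1.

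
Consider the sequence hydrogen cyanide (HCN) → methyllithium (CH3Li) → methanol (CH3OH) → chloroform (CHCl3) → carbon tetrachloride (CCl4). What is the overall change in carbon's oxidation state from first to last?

Carbon oxidation states along the series — hydrogen cyanide: +2, methyllithium: -4, methanol: -2, chloroform: +2, carbon tetrachloride: +4.
Net change = +4 − (+2) = +2.

+2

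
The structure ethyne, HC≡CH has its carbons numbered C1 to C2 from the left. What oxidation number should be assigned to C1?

-1

Bonds to more-electronegative neighbours contribute +1 each, bonds to H or metals contribute −1 each, and C–C bonds contribute 0.
C1 has one bond to H (-1), a triple bond to C (3×0 = 0).
Oxidation state = -1 + 0 = -1.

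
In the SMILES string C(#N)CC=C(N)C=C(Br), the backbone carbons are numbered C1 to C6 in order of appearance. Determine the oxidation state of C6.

C6 has a double bond to C (2×0 = 0), one bond to Br (+1), one bond to H (-1).
Oxidation state = 0 + 1 − 1 = 0.

0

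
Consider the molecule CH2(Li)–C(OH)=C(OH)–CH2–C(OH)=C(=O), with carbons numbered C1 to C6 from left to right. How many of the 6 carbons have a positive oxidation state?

4

Tallying each carbon's bonds:
C1: 1C, 2H, 1Li → 0 − 2 − 1 = -3
C2: 3C, 1O → 0 + 1 = +1
C3: 3C, 1O → 0 + 1 = +1
C4: 2C, 2H → 0 − 2 = -2
C5: 3C, 1O → 0 + 1 = +1
C6: 2C, 2O → 0 + 2 = +2
4 carbons (C2, C3, C5, C6) meet the condition.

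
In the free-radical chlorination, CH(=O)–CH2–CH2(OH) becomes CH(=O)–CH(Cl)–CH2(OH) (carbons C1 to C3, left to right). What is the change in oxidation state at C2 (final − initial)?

+2

Before: C2 has 2 bonds to C, 2 bonds to H → oxidation state -2.
After: C2 has 2 bonds to C, 1 bond to H, 1 bond to Cl → oxidation state 0.
Δ = 0 − (-2) = +2, so this is an oxidation at C2.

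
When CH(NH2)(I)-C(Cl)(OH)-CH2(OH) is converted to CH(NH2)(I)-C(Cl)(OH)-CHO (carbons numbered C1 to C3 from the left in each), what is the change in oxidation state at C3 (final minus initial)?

+2

Before: C3 has 1 bond to C, 2 bonds to H, 1 bond to O → oxidation state -1.
After: C3 has 1 bond to C, 1 bond to H, 2 bonds to O → oxidation state +1.
Δ = +1 − (-1) = +2, so this is an oxidation at C3.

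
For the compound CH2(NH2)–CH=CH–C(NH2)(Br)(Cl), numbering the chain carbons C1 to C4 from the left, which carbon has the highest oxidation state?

C4

Count +1 for every bond to an atom more electronegative than carbon and −1 for every bond to one less electronegative; C–C bonds are 0. Tallying each carbon:
C1: 1C, 2H, 1N → 0 − 2 + 1 = -1
C2: 3C, 1H → 0 − 1 = -1
C3: 3C, 1H → 0 − 1 = -1
C4: 1C, 1N, 1Cl, 1Br → 0 + 1 + 1 + 1 = +3
The most oxidised carbon is C4 at +3.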